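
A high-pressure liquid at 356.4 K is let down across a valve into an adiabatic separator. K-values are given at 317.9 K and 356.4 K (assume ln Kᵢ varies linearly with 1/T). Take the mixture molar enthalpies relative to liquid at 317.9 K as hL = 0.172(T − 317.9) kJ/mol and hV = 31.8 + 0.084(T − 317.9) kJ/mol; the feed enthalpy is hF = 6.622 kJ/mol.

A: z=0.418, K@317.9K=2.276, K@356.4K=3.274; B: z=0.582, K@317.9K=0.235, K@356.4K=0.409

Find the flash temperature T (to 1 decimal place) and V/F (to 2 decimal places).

T = 325.5 K, V/F = 0.17

Adiabatic flash: solve Rachford–Rice at each trial T, then check hF = ψ·hV(T) + (1−ψ)·hL(T).
  T = 317.9 K: K = (2.276, 0.235), RR gives ψ = 0.090, H_out = 2.871 kJ/mol
  T = 356.4 K: K = (3.274, 0.409), RR gives ψ = 0.451, H_out = 19.445 kJ/mol
  T = 337.1 K: K = (2.757, 0.315), RR gives ψ = 0.279, H_out = 11.695 kJ/mol
  T = 327.5 K: K = (2.512, 0.273), RR gives ψ = 0.190, H_out = 7.537 kJ/mol
  T = 322.7 K: K = (2.393, 0.254), RR gives ψ = 0.142, H_out = 5.287 kJ/mol
  T = 325.1 K: K = (2.452, 0.263), RR gives ψ = 0.167, H_out = 6.430 kJ/mol
Linear interpolation between T = 325.1 (H_out = 6.430) and T = 327.5 (H_out = 7.537) on hF = 6.622 gives T ≈ 325.5 K, at which ψ = 0.17.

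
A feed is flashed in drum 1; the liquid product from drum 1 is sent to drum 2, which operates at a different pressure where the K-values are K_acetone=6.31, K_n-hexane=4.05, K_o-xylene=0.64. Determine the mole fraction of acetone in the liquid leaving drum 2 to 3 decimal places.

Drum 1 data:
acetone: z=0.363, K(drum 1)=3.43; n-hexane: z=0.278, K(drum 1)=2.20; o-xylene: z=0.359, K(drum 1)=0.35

Drum 1:
Rachford–Rice: g(ψ₁) = Σ zᵢ(Kᵢ−1)/(1+ψ₁(Kᵢ−1)) = 0.
g(0) = ΣzᵢKᵢ − 1 = 0.982 and g(1) = 1 − Σzᵢ/Kᵢ = -0.258, so a root lies in (0, 1).
Newton–Raphson from ψ₁ = 0.62:
  ψ₁ = 0.620: g = 0.1523, g' = -0.898 → ψ₁ = 0.790
  ψ₁ = 0.790: g = -0.0058, g' = -0.997 → ψ₁ = 0.784
Converged at ψ₁ = 0.784.
Drum-1 compositions:
  acetone: x = 0.125, y = 0.429
  n-hexane: x = 0.143, y = 0.315
  o-xylene: x = 0.732, y = 0.256
Drum-2 feed = drum-1 liquid: z₂ = (0.1250, 0.1433, 0.7317).
Drum 2:
Material balance + equilibrium reduce to Σ zᵢ(Kᵢ−1)/(1+ψ₂(Kᵢ−1)) = 0.
Feasibility: ΣzᵢKᵢ = 1.837, Σzᵢ/Kᵢ = 1.199 — both > 1, two phases present.
Iterate (Newton) starting at ψ₂ = 0.34:
  ψ₂ = 0.340: g = 0.1509, g' = -0.892 → ψ₂ = 0.509
  ψ₂ = 0.509: g = 0.0278, g' = -0.604 → ψ₂ = 0.555
  ψ₂ = 0.555: g = 0.0011, g' = -0.558 → ψ₂ = 0.557
Converged at ψ₂ = 0.557.
  acetone: x = 0.032, y = 0.199
  n-hexane: x = 0.053, y = 0.215
  o-xylene: x = 0.915, y = 0.586

x_acetone (drum 2) = 0.032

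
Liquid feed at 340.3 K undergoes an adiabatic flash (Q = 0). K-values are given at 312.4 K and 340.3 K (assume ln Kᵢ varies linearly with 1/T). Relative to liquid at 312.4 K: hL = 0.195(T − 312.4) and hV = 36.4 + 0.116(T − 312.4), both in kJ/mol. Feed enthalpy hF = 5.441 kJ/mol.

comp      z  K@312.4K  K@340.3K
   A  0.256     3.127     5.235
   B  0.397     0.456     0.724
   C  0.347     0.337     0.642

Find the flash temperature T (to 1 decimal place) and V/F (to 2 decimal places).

T = 315.8 K, V/F = 0.13

Adiabatic flash: solve Rachford–Rice at each trial T, then check hF = ψ·hV(T) + (1−ψ)·hL(T).
  T = 312.4 K: K = (3.127, 0.456, 0.337), RR gives ψ = 0.077, H_out = 2.804 kJ/mol
  T = 340.3 K: K = (5.235, 0.724, 0.642), RR gives ψ = 0.636, H_out = 27.173 kJ/mol
  T = 326.4 K: K = (4.095, 0.581, 0.472), RR gives ψ = 0.303, H_out = 13.430 kJ/mol
  T = 319.4 K: K = (3.589, 0.516, 0.400), RR gives ψ = 0.188, H_out = 8.100 kJ/mol
  T = 315.9 K: K = (3.353, 0.485, 0.368), RR gives ψ = 0.133, H_out = 5.482 kJ/mol
  T = 314.1 K: K = (3.235, 0.470, 0.352), RR gives ψ = 0.104, H_out = 4.116 kJ/mol
Linear interpolation between T = 314.1 (H_out = 4.116) and T = 315.9 (H_out = 5.482) on hF = 5.441 gives T ≈ 315.8 K, at which ψ = 0.13.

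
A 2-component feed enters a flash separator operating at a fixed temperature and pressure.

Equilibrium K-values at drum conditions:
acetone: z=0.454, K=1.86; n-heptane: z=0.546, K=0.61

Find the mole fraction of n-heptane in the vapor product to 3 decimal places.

Rachford–Rice: g(V/F) = Σ zᵢ(Kᵢ−1)/(1+V/F(Kᵢ−1)) = 0.
g(0) = ΣzᵢKᵢ − 1 = 0.178 and g(1) = 1 − Σzᵢ/Kᵢ = -0.139, so a root lies in (0, 1).
Iterate (Newton) starting at V/F = 0.5:
  V/F = 0.500: g = 0.0085, g' = -0.292 → V/F = 0.529
Converged at V/F = 0.529.
Compositions from xᵢ = zᵢ/(1+V/F(Kᵢ−1)), yᵢ = Kᵢxᵢ:
  acetone: x = 0.312, y = 0.580
  n-heptane: x = 0.688, y = 0.420

y_n-heptane = 0.420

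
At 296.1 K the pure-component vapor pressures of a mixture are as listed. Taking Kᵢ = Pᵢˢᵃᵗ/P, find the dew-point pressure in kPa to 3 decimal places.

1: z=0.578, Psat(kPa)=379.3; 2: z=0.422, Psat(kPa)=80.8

At the dew point ψ → 1, so Σzᵢ/Kᵢ = 1 with Kᵢ = Pᵢˢᵃᵗ/P ⇒ 1/P = Σzᵢ/Pᵢˢᵃᵗ.
1/P = 0.578/379.3 + 0.422/80.8 = 0.006747 ⇒ P = 148.222 kPa

Pdew = 148.222 kPa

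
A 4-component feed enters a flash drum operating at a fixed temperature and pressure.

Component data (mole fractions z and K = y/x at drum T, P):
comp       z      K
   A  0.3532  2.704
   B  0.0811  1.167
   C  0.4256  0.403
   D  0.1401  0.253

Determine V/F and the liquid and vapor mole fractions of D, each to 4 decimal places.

V/F = 0.2593, x_D = 0.1738, y_D = 0.0440

Material balance + equilibrium reduce to Σ zᵢ(Kᵢ−1)/(1+V/F(Kᵢ−1)) = 0.
Feasibility: ΣzᵢKᵢ = 1.2567, Σzᵢ/Kᵢ = 1.8100 — both > 1, two phases present.
Newton iteration, V/F⁰ = 0.5:
  V/F = 0.5000: g = -0.19177, g' = -0.8084 → V/F = 0.2628
  V/F = 0.2628: g = -0.00288, g' = -0.8258 → V/F = 0.2593
Converged at V/F = 0.2593.
Compositions from xᵢ = zᵢ/(1+V/F(Kᵢ−1)), yᵢ = Kᵢxᵢ:
  A: x = 0.2450, y = 0.6624
  B: x = 0.0777, y = 0.0907
  C: x = 0.5035, y = 0.2029
  D: x = 0.1738, y = 0.0440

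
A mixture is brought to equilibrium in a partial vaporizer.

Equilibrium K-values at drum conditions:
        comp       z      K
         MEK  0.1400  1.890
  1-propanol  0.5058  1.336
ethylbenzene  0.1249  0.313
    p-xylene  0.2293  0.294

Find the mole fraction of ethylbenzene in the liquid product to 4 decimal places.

Rachford–Rice: g(β) = Σ zᵢ(Kᵢ−1)/(1+β(Kᵢ−1)) = 0.
Feasibility: ΣzᵢKᵢ = 1.0469, Σzᵢ/Kᵢ = 1.6316 — both > 1, two phases present.
Newton–Raphson from β = 0.5:
  β = 0.5000: g = -0.14918, g' = -0.5048 → β = 0.2045
  β = 0.2045: g = -0.02458, g' = -0.3653 → β = 0.1372
  β = 0.1372: g = -0.00047, g' = -0.3522 → β = 0.1358
Converged at β = 0.1358.
Compositions from xᵢ = zᵢ/(1+β(Kᵢ−1)), yᵢ = Kᵢxᵢ:
  MEK: x = 0.1249, y = 0.2361
  1-propanol: x = 0.4837, y = 0.6463
  ethylbenzene: x = 0.1378, y = 0.0431
  p-xylene: x = 0.2536, y = 0.0746

x_ethylbenzene = 0.1378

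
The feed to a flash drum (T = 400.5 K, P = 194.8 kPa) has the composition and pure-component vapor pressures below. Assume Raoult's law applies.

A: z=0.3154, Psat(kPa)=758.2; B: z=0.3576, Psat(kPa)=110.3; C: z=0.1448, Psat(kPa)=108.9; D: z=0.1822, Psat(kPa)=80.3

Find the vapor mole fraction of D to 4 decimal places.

y_D = 0.0999

Raoult's law: Kᵢ = Pᵢˢᵃᵗ/P = Pᵢˢᵃᵗ/194.8.
  K_A = 758.2/194.8 = 3.892197, K_B = 110.3/194.8 = 0.566222, K_C = 108.9/194.8 = 0.559035, K_D = 80.3/194.8 = 0.412218
Material balance + equilibrium reduce to Σ zᵢ(Kᵢ−1)/(1+β(Kᵢ−1)) = 0.
Check two-phase: ΣzᵢKᵢ = 1.5861 > 1 and Σzᵢ/Kᵢ = 1.4136 > 1, so g(0) = 0.5861 > 0 and g(1) = -0.4136 < 0.
Iterate (Newton) starting at β = 0.5:
  β = 0.5000: g = -0.05874, g' = -0.7232 → β = 0.4188
  β = 0.4188: g = 0.00261, g' = -0.7932 → β = 0.4221
Converged at β = 0.4221.
Compositions from xᵢ = zᵢ/(1+β(Kᵢ−1)), yᵢ = Kᵢxᵢ:
  A: x = 0.1420, y = 0.5528
  B: x = 0.4377, y = 0.2479
  C: x = 0.1779, y = 0.0995
  D: x = 0.2423, y = 0.0999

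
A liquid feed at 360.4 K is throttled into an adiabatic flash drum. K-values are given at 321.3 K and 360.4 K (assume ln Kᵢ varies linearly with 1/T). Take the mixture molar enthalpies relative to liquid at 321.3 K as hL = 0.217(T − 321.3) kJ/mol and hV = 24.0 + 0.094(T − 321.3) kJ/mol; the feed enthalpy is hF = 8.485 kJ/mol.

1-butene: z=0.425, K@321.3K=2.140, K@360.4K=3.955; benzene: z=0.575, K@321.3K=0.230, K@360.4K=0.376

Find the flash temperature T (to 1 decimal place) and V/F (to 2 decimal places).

Adiabatic flash: solve Rachford–Rice at each trial T, then check hF = ψ·hV(T) + (1−ψ)·hL(T).
  T = 321.3 K: K = (2.140, 0.230), RR gives ψ = 0.048, H_out = 1.141 kJ/mol
  T = 360.4 K: K = (3.955, 0.376), RR gives ψ = 0.487, H_out = 17.821 kJ/mol
  T = 340.9 K: K = (2.963, 0.298), RR gives ψ = 0.313, H_out = 11.009 kJ/mol
  T = 331.1 K: K = (2.530, 0.263), RR gives ψ = 0.201, H_out = 6.707 kJ/mol
  T = 336.0 K: K = (2.741, 0.280), RR gives ψ = 0.260, H_out = 8.969 kJ/mol
  T = 333.6 K: K = (2.637, 0.272), RR gives ψ = 0.232, H_out = 7.893 kJ/mol
Linear interpolation between T = 333.6 (H_out = 7.893) and T = 336.0 (H_out = 8.969) on hF = 8.485 gives T ≈ 334.9 K, at which ψ = 0.25.

T = 334.9 K, V/F = 0.25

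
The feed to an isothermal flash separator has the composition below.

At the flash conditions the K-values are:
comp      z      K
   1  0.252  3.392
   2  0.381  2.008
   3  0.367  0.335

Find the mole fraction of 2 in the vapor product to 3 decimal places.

Iterate (Newton) starting at β = 0.5:
  β = 0.500: g = 0.1642, g' = -0.834 → β = 0.697
  β = 0.697: g = -0.0032, g' = -0.900 → β = 0.693
Converged at β = 0.693.
Compositions from xᵢ = zᵢ/(1+β(Kᵢ−1)), yᵢ = Kᵢxᵢ:
  1: x = 0.095, y = 0.322
  2: x = 0.224, y = 0.450
  3: x = 0.681, y = 0.228

y_2 = 0.450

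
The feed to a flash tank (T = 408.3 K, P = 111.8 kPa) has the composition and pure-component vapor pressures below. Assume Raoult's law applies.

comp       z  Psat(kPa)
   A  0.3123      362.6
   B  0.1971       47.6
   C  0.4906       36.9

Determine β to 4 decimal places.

Raoult's law: Kᵢ = Pᵢˢᵃᵗ/P = Pᵢˢᵃᵗ/111.8.
  K_A = 362.6/111.8 = 3.243292, K_B = 47.6/111.8 = 0.425760, K_C = 36.9/111.8 = 0.330054
Let β = V/F and solve Σ zᵢ(Kᵢ−1)/(1+β(Kᵢ−1)) = 0.
Check two-phase: ΣzᵢKᵢ = 1.2587 > 1 and Σzᵢ/Kᵢ = 2.0457 > 1, so g(0) = 0.2587 > 0 and g(1) = -1.0457 < 0.
Iterate (Newton) starting at β = 0.43:
  β = 0.4300: g = -0.25537, g' = -0.9562 → β = 0.1629
  β = 0.1629: g = 0.01923, g' = -1.1994 → β = 0.1790
  β = 0.1790: g = 0.00028, g' = -1.1651 → β = 0.1792
Converged at β = 0.1792.

β = 0.1792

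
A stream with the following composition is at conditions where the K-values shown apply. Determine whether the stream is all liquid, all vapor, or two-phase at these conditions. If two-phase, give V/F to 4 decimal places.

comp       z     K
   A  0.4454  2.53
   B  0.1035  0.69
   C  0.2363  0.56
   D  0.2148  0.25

two-phase, V/F = 0.4410

ΣzᵢKᵢ = 1.3843; Σzᵢ/Kᵢ = 1.6072.
Both exceed 1, so a two-phase solution exists.
Let ψ = V/F and solve Σ zᵢ(Kᵢ−1)/(1+ψ(Kᵢ−1)) = 0.
Newton–Raphson from ψ = 0.56:
  ψ = 0.5600: g = -0.08754, g' = -0.7567 → ψ = 0.4443
  ψ = 0.4443: g = -0.00238, g' = -0.7253 → ψ = 0.4410
Converged at ψ = 0.4410.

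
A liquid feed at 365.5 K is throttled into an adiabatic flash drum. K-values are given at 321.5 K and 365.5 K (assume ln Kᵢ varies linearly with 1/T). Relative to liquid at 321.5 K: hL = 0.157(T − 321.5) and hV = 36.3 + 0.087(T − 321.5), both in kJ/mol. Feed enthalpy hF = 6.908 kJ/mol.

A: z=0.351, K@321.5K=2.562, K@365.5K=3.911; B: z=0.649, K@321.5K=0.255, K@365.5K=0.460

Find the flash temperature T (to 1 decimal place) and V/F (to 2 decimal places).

Adiabatic flash: solve Rachford–Rice at each trial T, then check hF = ψ·hV(T) + (1−ψ)·hL(T).
  T = 321.5 K: K = (2.562, 0.255), RR gives ψ = 0.056, H_out = 2.020 kJ/mol
  T = 365.5 K: K = (3.911, 0.460), RR gives ψ = 0.427, H_out = 21.095 kJ/mol
  T = 343.5 K: K = (3.209, 0.349), RR gives ψ = 0.245, H_out = 11.982 kJ/mol
  T = 332.5 K: K = (2.878, 0.300), RR gives ψ = 0.156, H_out = 7.260 kJ/mol
  T = 327.0 K: K = (2.718, 0.277), RR gives ψ = 0.108, H_out = 4.730 kJ/mol
  T = 329.8 K: K = (2.799, 0.288), RR gives ψ = 0.133, H_out = 6.037 kJ/mol
  T = 331.1 K: K = (2.837, 0.294), RR gives ψ = 0.144, H_out = 6.630 kJ/mol
Linear interpolation between T = 331.1 (H_out = 6.630) and T = 332.5 (H_out = 7.260) on hF = 6.908 gives T ≈ 331.7 K, at which ψ = 0.15.

T = 331.7 K, V/F = 0.15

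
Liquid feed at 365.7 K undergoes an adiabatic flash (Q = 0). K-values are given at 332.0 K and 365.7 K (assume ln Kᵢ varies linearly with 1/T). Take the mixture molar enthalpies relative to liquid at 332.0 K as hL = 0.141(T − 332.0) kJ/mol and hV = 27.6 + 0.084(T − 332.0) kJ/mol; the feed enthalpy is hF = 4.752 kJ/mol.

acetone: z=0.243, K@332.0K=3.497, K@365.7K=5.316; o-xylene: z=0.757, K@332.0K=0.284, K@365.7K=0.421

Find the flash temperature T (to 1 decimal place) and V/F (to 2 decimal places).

T = 343.6 K, V/F = 0.12

Adiabatic flash: solve Rachford–Rice at each trial T, then check hF = ψ·hV(T) + (1−ψ)·hL(T).
  T = 332.0 K: K = (3.497, 0.284), RR gives ψ = 0.036, H_out = 1.000 kJ/mol
  T = 365.7 K: K = (5.316, 0.421), RR gives ψ = 0.244, H_out = 11.025 kJ/mol
  T = 348.9 K: K = (4.358, 0.349), RR gives ψ = 0.148, H_out = 6.326 kJ/mol
  T = 340.4 K: K = (3.912, 0.316), RR gives ψ = 0.095, H_out = 3.763 kJ/mol
  T = 344.6 K: K = (4.129, 0.332), RR gives ψ = 0.122, H_out = 5.053 kJ/mol
  T = 342.5 K: K = (4.020, 0.324), RR gives ψ = 0.109, H_out = 4.414 kJ/mol
Linear interpolation between T = 342.5 (H_out = 4.414) and T = 344.6 (H_out = 5.053) on hF = 4.752 gives T ≈ 343.6 K, at which ψ = 0.12.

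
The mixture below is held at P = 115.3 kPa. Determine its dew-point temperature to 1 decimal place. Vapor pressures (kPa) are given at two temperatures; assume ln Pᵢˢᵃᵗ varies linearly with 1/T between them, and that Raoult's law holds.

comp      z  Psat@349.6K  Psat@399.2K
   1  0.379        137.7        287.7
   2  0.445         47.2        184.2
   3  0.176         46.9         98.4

T = 375.9 K

Dew-point temperature: Σzᵢ·P/Pᵢˢᵃᵗ(T) = 1. Interpolate ln Pᵢˢᵃᵗ = aᵢ + bᵢ/T.
  T = 349.6 K: ΣzᵢP/Pᵢˢᵃᵗ = 1.8371
  T = 399.2 K: ΣzᵢP/Pᵢˢᵃᵗ = 0.6367
  T = 374.4 K: ΣzᵢP/Pᵢˢᵃᵗ = 1.0317
  T = 386.8 K: ΣzᵢP/Pᵢˢᵃᵗ = 0.8021
  T = 380.6 K: ΣzᵢP/Pᵢˢᵃᵗ = 0.9072
  T = 377.5 K: ΣzᵢP/Pᵢˢᵃᵗ = 0.9668
  T = 375.9 K: ΣzᵢP/Pᵢˢᵃᵗ = 0.9996
Interpolating between 374.4 K and 375.9 K gives T ≈ 375.9 K.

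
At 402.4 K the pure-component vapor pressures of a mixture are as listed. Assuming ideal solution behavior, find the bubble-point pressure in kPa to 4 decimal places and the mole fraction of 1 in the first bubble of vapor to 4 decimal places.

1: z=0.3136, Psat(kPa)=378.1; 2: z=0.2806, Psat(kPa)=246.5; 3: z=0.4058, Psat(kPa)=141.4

At the bubble point ψ → 0, so ΣzᵢKᵢ = 1 with Kᵢ = Pᵢˢᵃᵗ/P ⇒ P = ΣzᵢPᵢˢᵃᵗ.
P = 0.3136·378.1 + 0.2806·246.5 + 0.4058·141.4 = 245.1202 kPa
yᵢ = zᵢPᵢˢᵃᵗ/P ⇒ y_1 = 0.3136·378.1/245.1202 = 0.4837

Pbub = 245.1202 kPa, y_1 = 0.4837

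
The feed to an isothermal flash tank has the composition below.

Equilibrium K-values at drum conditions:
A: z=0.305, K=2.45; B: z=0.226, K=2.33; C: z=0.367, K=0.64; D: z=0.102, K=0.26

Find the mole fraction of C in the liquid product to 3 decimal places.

Rachford–Rice: g(ψ) = Σ zᵢ(Kᵢ−1)/(1+ψ(Kᵢ−1)) = 0.
Feasibility: ΣzᵢKᵢ = 1.535, Σzᵢ/Kᵢ = 1.187 — both > 1, two phases present.
Newton iteration, ψ⁰ = 0.52:
  ψ = 0.520: g = 0.1446, g' = -0.568 → ψ = 0.775
  ψ = 0.775: g = -0.0038, g' = -0.637 → ψ = 0.769
Converged at ψ = 0.769.
Compositions from xᵢ = zᵢ/(1+ψ(Kᵢ−1)), yᵢ = Kᵢxᵢ:
  A: x = 0.144, y = 0.353
  B: x = 0.112, y = 0.260
  C: x = 0.507, y = 0.325
  D: x = 0.237, y = 0.062

x_C = 0.507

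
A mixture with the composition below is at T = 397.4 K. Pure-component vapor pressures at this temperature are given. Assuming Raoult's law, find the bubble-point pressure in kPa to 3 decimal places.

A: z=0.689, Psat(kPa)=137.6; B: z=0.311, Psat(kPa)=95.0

At the bubble point ψ → 0, so ΣzᵢKᵢ = 1 with Kᵢ = Pᵢˢᵃᵗ/P ⇒ P = ΣzᵢPᵢˢᵃᵗ.
P = 0.689·137.6 + 0.311·95.0 = 124.351 kPa

Pbub = 124.351 kPa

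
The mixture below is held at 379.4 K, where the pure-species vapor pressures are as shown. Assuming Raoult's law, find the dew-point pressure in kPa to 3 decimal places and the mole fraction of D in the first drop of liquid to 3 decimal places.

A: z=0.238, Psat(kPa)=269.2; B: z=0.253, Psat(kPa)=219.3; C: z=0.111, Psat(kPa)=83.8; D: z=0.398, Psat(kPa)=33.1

At the dew point ψ → 1, so Σzᵢ/Kᵢ = 1 with Kᵢ = Pᵢˢᵃᵗ/P ⇒ 1/P = Σzᵢ/Pᵢˢᵃᵗ.
1/P = 0.238/269.2 + 0.253/219.3 + 0.111/83.8 + 0.398/33.1 = 0.015387 ⇒ P = 64.992 kPa
xᵢ = zᵢP/Pᵢˢᵃᵗ ⇒ x_D = 0.398·64.992/33.1 = 0.781

Pdew = 64.992 kPa, x_D = 0.781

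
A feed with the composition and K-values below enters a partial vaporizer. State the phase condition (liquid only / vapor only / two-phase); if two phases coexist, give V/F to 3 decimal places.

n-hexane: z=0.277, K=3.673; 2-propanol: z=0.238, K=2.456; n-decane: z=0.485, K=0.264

two-phase, V/F = 0.460

ΣzᵢKᵢ = 1.730; Σzᵢ/Kᵢ = 2.009.
Both exceed 1, so a two-phase solution exists.
Material balance + equilibrium reduce to Σ zᵢ(Kᵢ−1)/(1+ψ(Kᵢ−1)) = 0.
Newton iteration, ψ⁰ = 0.58:
  ψ = 0.580: g = -0.1446, g' = -1.252 → ψ = 0.465
  ψ = 0.465: g = -0.0054, g' = -1.180 → ψ = 0.460
Converged at ψ = 0.460.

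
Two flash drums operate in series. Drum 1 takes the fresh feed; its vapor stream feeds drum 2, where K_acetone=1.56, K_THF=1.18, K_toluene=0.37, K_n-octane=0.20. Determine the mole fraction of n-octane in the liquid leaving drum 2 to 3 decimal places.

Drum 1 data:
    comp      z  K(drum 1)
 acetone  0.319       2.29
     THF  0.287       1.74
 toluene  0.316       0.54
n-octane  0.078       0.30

x_n-octane (drum 2) = 0.061

Drum 1:
Material balance + equilibrium reduce to Σ zᵢ(Kᵢ−1)/(1+ψ₁(Kᵢ−1)) = 0.
g(0) = ΣzᵢKᵢ − 1 = 0.424 and g(1) = 1 − Σzᵢ/Kᵢ = -0.149, so a root lies in (0, 1).
Newton–Raphson from ψ₁ = 0.5:
  ψ₁ = 0.500: g = 0.1324, g' = -0.483 → ψ₁ = 0.774
  ψ₁ = 0.774: g = -0.0040, g' = -0.540 → ψ₁ = 0.767
Converged at ψ₁ = 0.767.
Drum-1 compositions:
  acetone: x = 0.160, y = 0.367
  THF: x = 0.183, y = 0.319
  toluene: x = 0.488, y = 0.264
  n-octane: x = 0.168, y = 0.051
Drum-2 feed = drum-1 vapor: z₂ = (0.3673, 0.3186, 0.2636, 0.0505).
Drum 2:
Material balance + equilibrium reduce to Σ zᵢ(Kᵢ−1)/(1+ψ₂(Kᵢ−1)) = 0.
g(0) = ΣzᵢKᵢ − 1 = 0.057 and g(1) = 1 − Σzᵢ/Kᵢ = -0.470, so a root lies in (0, 1).
Newton–Raphson from ψ₂ = 0.5:
  ψ₂ = 0.500: g = -0.0965, g' = -0.392 → ψ₂ = 0.254
  ψ₂ = 0.254: g = -0.0134, g' = -0.297 → ψ₂ = 0.208
Converged at ψ₂ = 0.208.
  acetone: x = 0.329, y = 0.513
  THF: x = 0.307, y = 0.362
  toluene: x = 0.303, y = 0.112
  n-octane: x = 0.061, y = 0.012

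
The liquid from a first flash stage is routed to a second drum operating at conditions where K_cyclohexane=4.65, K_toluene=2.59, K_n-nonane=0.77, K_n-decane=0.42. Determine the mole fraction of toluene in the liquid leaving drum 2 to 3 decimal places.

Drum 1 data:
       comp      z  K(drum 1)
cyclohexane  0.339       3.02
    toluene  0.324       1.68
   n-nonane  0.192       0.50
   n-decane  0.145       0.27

x_toluene (drum 2) = 0.118

Drum 1:
Material balance + equilibrium reduce to Σ zᵢ(Kᵢ−1)/(1+ψ₁(Kᵢ−1)) = 0.
Feasibility: ΣzᵢKᵢ = 1.703, Σzᵢ/Kᵢ = 1.226 — both > 1, two phases present.
Newton iteration, ψ₁⁰ = 0.35:
  ψ₁ = 0.350: g = 0.3206, g' = -0.782 → ψ₁ = 0.760
  ψ₁ = 0.760: g = 0.0230, g' = -0.795 → ψ₁ = 0.789
  ψ₁ = 0.789: g = -0.0005, g' = -0.829 → ψ₁ = 0.788
Converged at ψ₁ = 0.788.
Drum-1 compositions:
  cyclohexane: x = 0.131, y = 0.395
  toluene: x = 0.211, y = 0.354
  n-nonane: x = 0.317, y = 0.158
  n-decane: x = 0.341, y = 0.092
Drum-2 feed = drum-1 liquid: z₂ = (0.1308, 0.2110, 0.3168, 0.3414).
Drum 2:
Let ψ₂ = V/F and solve Σ zᵢ(Kᵢ−1)/(1+ψ₂(Kᵢ−1)) = 0.
Feasibility: ΣzᵢKᵢ = 1.542, Σzᵢ/Kᵢ = 1.334 — both > 1, two phases present.
Newton–Raphson from ψ₂ = 0.53:
  ψ₂ = 0.530: g = -0.0242, g' = -0.621 → ψ₂ = 0.491
  ψ₂ = 0.491: g = 0.0003, g' = -0.638 → ψ₂ = 0.492
Converged at ψ₂ = 0.492.
  cyclohexane: x = 0.047, y = 0.218
  toluene: x = 0.118, y = 0.307
  n-nonane: x = 0.357, y = 0.275
  n-decane: x = 0.478, y = 0.201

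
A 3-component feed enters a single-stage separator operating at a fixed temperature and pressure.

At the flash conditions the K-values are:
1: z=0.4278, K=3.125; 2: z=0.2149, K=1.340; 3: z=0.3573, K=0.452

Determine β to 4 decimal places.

Rachford–Rice: g(β) = Σ zᵢ(Kᵢ−1)/(1+β(Kᵢ−1)) = 0.
Check two-phase: ΣzᵢKᵢ = 1.7863 > 1 and Σzᵢ/Kᵢ = 1.0878 > 1, so g(0) = 0.7863 > 0 and g(1) = -0.0878 < 0.
Newton iteration, β⁰ = 0.5:
  β = 0.5000: g = 0.23352, g' = -0.6758 → β = 0.8455
  β = 0.8455: g = 0.01695, g' = -0.6345 → β = 0.8722
  β = 0.8722: g = -0.00015, g' = -0.6458 → β = 0.8720
Converged at β = 0.8720.

β = 0.8720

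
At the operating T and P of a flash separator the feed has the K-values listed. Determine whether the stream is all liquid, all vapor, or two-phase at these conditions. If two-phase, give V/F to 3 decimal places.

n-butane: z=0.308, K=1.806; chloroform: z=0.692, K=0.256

ΣzᵢKᵢ = 0.733; Σzᵢ/Kᵢ = 2.874.
Since ΣzᵢKᵢ < 1 the mixture is below its bubble point — single liquid phase.

all liquid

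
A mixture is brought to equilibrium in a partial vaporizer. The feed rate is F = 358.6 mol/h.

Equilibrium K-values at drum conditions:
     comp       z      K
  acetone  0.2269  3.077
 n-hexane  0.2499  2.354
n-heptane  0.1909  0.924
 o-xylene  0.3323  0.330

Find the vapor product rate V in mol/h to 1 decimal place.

Rachford–Rice: g(β) = Σ zᵢ(Kᵢ−1)/(1+β(Kᵢ−1)) = 0.
g(0) = ΣzᵢKᵢ − 1 = 0.5725 and g(1) = 1 − Σzᵢ/Kᵢ = -0.3935, so a root lies in (0, 1).
Newton iteration, β⁰ = 0.67:
  β = 0.6700: g = -0.04481, g' = -0.7895 → β = 0.6132
  β = 0.6132: g = -0.00100, g' = -0.7571 → β = 0.6119
Converged at β = 0.6119.
Then V = β·F = 0.6119·358.6 = 219.4 mol/h and L = F − V = 139.2 mol/h.

V = 219.4 mol/h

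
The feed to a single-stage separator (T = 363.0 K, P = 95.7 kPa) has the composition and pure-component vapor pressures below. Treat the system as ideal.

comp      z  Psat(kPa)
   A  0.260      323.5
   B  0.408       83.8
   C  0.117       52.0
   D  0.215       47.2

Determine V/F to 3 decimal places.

V/F = 0.530

Raoult's law: Kᵢ = Pᵢˢᵃᵗ/P = Pᵢˢᵃᵗ/95.7.
  K_A = 323.5/95.7 = 3.38036, K_B = 83.8/95.7 = 0.87565, K_C = 52.0/95.7 = 0.54336, K_D = 47.2/95.7 = 0.49321
Newton iteration, V/F⁰ = 0.5:
  V/F = 0.500: g = 0.0133, g' = -0.454 → V/F = 0.529
  V/F = 0.529: g = 0.0002, g' = -0.441 → V/F = 0.530
Converged at V/F = 0.530.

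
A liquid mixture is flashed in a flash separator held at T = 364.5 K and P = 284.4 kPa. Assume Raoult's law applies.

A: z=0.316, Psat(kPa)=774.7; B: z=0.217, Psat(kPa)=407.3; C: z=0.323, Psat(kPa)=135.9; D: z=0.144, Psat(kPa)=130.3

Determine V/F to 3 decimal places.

Raoult's law: Kᵢ = Pᵢˢᵃᵗ/P = Pᵢˢᵃᵗ/284.4.
  K_A = 774.7/284.4 = 2.72398, K_B = 407.3/284.4 = 1.43214, K_C = 135.9/284.4 = 0.47785, K_D = 130.3/284.4 = 0.45816
Material balance + equilibrium reduce to Σ zᵢ(Kᵢ−1)/(1+V/F(Kᵢ−1)) = 0.
Feasibility: ΣzᵢKᵢ = 1.392, Σzᵢ/Kᵢ = 1.258 — both > 1, two phases present.
Newton iteration, V/F⁰ = 0.6:
  V/F = 0.600: g = -0.0190, g' = -0.532 → V/F = 0.564
Converged at V/F = 0.564.

V/F = 0.564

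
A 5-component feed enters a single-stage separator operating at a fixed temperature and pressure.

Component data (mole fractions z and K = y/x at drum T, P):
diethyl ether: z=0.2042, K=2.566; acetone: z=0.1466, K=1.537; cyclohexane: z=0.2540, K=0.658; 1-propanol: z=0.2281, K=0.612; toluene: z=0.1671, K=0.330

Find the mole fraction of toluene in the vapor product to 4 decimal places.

y_toluene = 0.0633

Rachford–Rice: g(V/F) = Σ zᵢ(Kᵢ−1)/(1+V/F(Kᵢ−1)) = 0.
g(0) = ΣzᵢKᵢ − 1 = 0.1112 and g(1) = 1 − Σzᵢ/Kᵢ = -0.4401, so a root lies in (0, 1).
Iterate (Newton) starting at V/F = 0.65:
  V/F = 0.6500: g = -0.21155, g' = -0.4921 → V/F = 0.2201
  V/F = 0.2201: g = -0.01383, g' = -0.4897 → V/F = 0.1919
  V/F = 0.1919: g = 0.00019, g' = -0.5037 → V/F = 0.1923
Converged at V/F = 0.1923.
Compositions from xᵢ = zᵢ/(1+V/F(Kᵢ−1)), yᵢ = Kᵢxᵢ:
  diethyl ether: x = 0.1569, y = 0.4027
  acetone: x = 0.1329, y = 0.2042
  cyclohexane: x = 0.2719, y = 0.1789
  1-propanol: x = 0.2465, y = 0.1509
  toluene: x = 0.1918, y = 0.0633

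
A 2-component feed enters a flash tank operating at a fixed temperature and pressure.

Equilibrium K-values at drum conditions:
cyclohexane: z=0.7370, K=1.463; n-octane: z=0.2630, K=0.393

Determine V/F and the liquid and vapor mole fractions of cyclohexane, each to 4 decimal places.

Material balance + equilibrium reduce to Σ zᵢ(Kᵢ−1)/(1+V/F(Kᵢ−1)) = 0.
Feasibility: ΣzᵢKᵢ = 1.1816, Σzᵢ/Kᵢ = 1.1730 — both > 1, two phases present.
Binary case is linear: z₁(K₁−1)(1+V/F(K₂−1)) + z₂(K₂−1)(1+V/F(K₁−1)) = 0
⇒ V/F = [z₁(K₁−1)+z₂(K₂−1)] / [−(K₁−1)(K₂−1)] = 0.18159/0.28104 = 0.6461
Compositions from xᵢ = zᵢ/(1+V/F(Kᵢ−1)), yᵢ = Kᵢxᵢ:
  cyclohexane: x = 0.5673, y = 0.8299
  n-octane: x = 0.4327, y = 0.1701

V/F = 0.6461, x_cyclohexane = 0.5673, y_cyclohexane = 0.8299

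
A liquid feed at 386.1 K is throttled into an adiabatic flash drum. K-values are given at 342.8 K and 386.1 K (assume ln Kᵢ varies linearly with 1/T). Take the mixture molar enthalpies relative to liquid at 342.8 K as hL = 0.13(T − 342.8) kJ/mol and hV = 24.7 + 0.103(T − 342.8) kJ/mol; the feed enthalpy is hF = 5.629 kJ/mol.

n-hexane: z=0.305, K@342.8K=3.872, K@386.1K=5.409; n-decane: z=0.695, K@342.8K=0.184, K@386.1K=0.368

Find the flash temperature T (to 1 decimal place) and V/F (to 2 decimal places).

T = 353.1 K, V/F = 0.18

Adiabatic flash: solve Rachford–Rice at each trial T, then check hF = ψ·hV(T) + (1−ψ)·hL(T).
  T = 342.8 K: K = (3.872, 0.184), RR gives ψ = 0.132, H_out = 3.255 kJ/mol
  T = 386.1 K: K = (5.409, 0.368), RR gives ψ = 0.325, H_out = 13.276 kJ/mol
  T = 364.5 K: K = (4.624, 0.266), RR gives ψ = 0.224, H_out = 8.214 kJ/mol
  T = 353.6 K: K = (4.241, 0.222), RR gives ψ = 0.178, H_out = 5.742 kJ/mol
  T = 348.2 K: K = (4.055, 0.203), RR gives ψ = 0.155, H_out = 4.507 kJ/mol
  T = 350.9 K: K = (4.148, 0.212), RR gives ψ = 0.166, H_out = 5.126 kJ/mol
  T = 352.2 K: K = (4.193, 0.217), RR gives ψ = 0.172, H_out = 5.423 kJ/mol
Linear interpolation between T = 352.2 (H_out = 5.423) and T = 353.6 (H_out = 5.742) on hF = 5.629 gives T ≈ 353.1 K, at which ψ = 0.18.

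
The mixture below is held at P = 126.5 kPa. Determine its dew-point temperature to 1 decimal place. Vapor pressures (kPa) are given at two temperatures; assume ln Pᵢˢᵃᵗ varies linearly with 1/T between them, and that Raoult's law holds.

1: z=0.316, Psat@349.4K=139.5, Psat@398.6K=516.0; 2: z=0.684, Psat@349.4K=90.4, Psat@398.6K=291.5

Dew-point temperature: Σzᵢ·P/Pᵢˢᵃᵗ(T) = 1. Interpolate ln Pᵢˢᵃᵗ = aᵢ + bᵢ/T.
  T = 349.4 K: ΣzᵢP/Pᵢˢᵃᵗ = 1.2437
  T = 398.6 K: ΣzᵢP/Pᵢˢᵃᵗ = 0.3743
  T = 374.0 K: ΣzᵢP/Pᵢˢᵃᵗ = 0.6556
  T = 361.7 K: ΣzᵢP/Pᵢˢᵃᵗ = 0.8931
  T = 355.5 K: ΣzᵢP/Pᵢˢᵃᵗ = 1.0523
  T = 358.6 K: ΣzᵢP/Pᵢˢᵃᵗ = 0.9687
  T = 357.1 K: ΣzᵢP/Pᵢˢᵃᵗ = 1.0081
Interpolating between 357.1 K and 358.6 K gives T ≈ 357.4 K.

T = 357.4 K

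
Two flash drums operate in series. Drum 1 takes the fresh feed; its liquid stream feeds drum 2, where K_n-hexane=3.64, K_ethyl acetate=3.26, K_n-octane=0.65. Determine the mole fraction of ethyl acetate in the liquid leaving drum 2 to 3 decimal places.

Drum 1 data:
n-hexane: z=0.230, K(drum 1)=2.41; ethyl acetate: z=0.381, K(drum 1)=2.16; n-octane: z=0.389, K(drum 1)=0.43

x_ethyl acetate (drum 2) = 0.085

Drum 1:
Rachford–Rice: g(ψ₁) = Σ zᵢ(Kᵢ−1)/(1+ψ₁(Kᵢ−1)) = 0.
Check two-phase: ΣzᵢKᵢ = 1.545 > 1 and Σzᵢ/Kᵢ = 1.176 > 1, so g(0) = 0.545 > 0 and g(1) = -0.176 < 0.
Iterate (Newton) starting at ψ₁ = 0.5:
  ψ₁ = 0.500: g = 0.1598, g' = -0.610 → ψ₁ = 0.762
  ψ₁ = 0.762: g = -0.0011, g' = -0.646 → ψ₁ = 0.760
Converged at ψ₁ = 0.760.
Drum-1 compositions:
  n-hexane: x = 0.111, y = 0.268
  ethyl acetate: x = 0.202, y = 0.437
  n-octane: x = 0.687, y = 0.295
Drum-2 feed = drum-1 liquid: z₂ = (0.1110, 0.2024, 0.6866).
Drum 2:
Newton iteration, ψ₂⁰ = 0.5:
  ψ₂ = 0.500: g = 0.0498, g' = -0.495 → ψ₂ = 0.601
  ψ₂ = 0.601: g = 0.0031, g' = -0.437 → ψ₂ = 0.608
Converged at ψ₂ = 0.608.
  n-hexane: x = 0.043, y = 0.155
  ethyl acetate: x = 0.085, y = 0.278
  n-octane: x = 0.872, y = 0.567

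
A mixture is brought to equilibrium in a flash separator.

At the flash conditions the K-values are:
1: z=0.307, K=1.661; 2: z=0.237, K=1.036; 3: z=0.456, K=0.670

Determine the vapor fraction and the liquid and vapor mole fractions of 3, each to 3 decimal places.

Rachford–Rice: g(ψ) = Σ zᵢ(Kᵢ−1)/(1+ψ(Kᵢ−1)) = 0.
Feasibility: ΣzᵢKᵢ = 1.061, Σzᵢ/Kᵢ = 1.094 — both > 1, two phases present.
Newton–Raphson from ψ = 0.5:
  ψ = 0.500: g = -0.0193, g' = -0.147 → ψ = 0.369
  ψ = 0.369: g = 0.0002, g' = -0.151 → ψ = 0.370
Converged at ψ = 0.370.
Compositions from xᵢ = zᵢ/(1+ψ(Kᵢ−1)), yᵢ = Kᵢxᵢ:
  1: x = 0.247, y = 0.410
  2: x = 0.234, y = 0.242
  3: x = 0.519, y = 0.348

ψ = 0.370, x_3 = 0.519, y_3 = 0.348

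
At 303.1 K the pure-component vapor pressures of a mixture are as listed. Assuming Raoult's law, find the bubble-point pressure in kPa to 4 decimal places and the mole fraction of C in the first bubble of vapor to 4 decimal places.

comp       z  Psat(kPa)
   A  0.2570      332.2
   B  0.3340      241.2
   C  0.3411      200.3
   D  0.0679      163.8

Pbub = 245.3805 kPa, y_C = 0.2784

At the bubble point ψ → 0, so ΣzᵢKᵢ = 1 with Kᵢ = Pᵢˢᵃᵗ/P ⇒ P = ΣzᵢPᵢˢᵃᵗ.
P = 0.2570·332.2 + 0.3340·241.2 + 0.3411·200.3 + 0.0679·163.8 = 245.3805 kPa
yᵢ = zᵢPᵢˢᵃᵗ/P ⇒ y_C = 0.3411·200.3/245.3805 = 0.2784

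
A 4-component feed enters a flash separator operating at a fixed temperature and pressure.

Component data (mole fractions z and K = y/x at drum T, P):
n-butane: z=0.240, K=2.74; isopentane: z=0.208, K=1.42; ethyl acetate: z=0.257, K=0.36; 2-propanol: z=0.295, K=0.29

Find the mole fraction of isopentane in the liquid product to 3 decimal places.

x_isopentane = 0.196

Iterate (Newton) starting at ψ = 0.59:
  ψ = 0.590: g = -0.3486, g' = -0.913 → ψ = 0.208
  ψ = 0.208: g = -0.0485, g' = -0.768 → ψ = 0.145
  ψ = 0.145: g = 0.0012, g' = -0.809 → ψ = 0.146
Converged at ψ = 0.146.
Compositions from xᵢ = zᵢ/(1+ψ(Kᵢ−1)), yᵢ = Kᵢxᵢ:
  n-butane: x = 0.191, y = 0.524
  isopentane: x = 0.196, y = 0.278
  ethyl acetate: x = 0.284, y = 0.102
  2-propanol: x = 0.329, y = 0.095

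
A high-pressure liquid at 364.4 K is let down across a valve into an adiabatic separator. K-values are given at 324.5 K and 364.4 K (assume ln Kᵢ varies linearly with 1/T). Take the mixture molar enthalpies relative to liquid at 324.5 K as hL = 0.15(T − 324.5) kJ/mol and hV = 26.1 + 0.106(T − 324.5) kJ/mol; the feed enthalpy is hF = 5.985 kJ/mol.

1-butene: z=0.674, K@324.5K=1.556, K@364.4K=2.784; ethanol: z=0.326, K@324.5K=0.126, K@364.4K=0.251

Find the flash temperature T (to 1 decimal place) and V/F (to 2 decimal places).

T = 325.8 K, V/F = 0.22

Adiabatic flash: solve Rachford–Rice at each trial T, then check hF = ψ·hV(T) + (1−ψ)·hL(T).
  T = 324.5 K: K = (1.556, 0.126), RR gives ψ = 0.185, H_out = 4.824 kJ/mol
  T = 364.4 K: K = (2.784, 0.251), RR gives ψ = 0.717, H_out = 23.443 kJ/mol
  T = 344.4 K: K = (2.115, 0.181), RR gives ψ = 0.531, H_out = 16.376 kJ/mol
  T = 334.4 K: K = (1.821, 0.152), RR gives ψ = 0.398, H_out = 11.689 kJ/mol
  T = 329.4 K: K = (1.684, 0.138), RR gives ψ = 0.306, H_out = 8.645 kJ/mol
  T = 326.9 K: K = (1.618, 0.132), RR gives ψ = 0.249, H_out = 6.829 kJ/mol
  T = 325.7 K: K = (1.587, 0.129), RR gives ψ = 0.218, H_out = 5.863 kJ/mol
  T = 326.3 K: K = (1.602, 0.130), RR gives ψ = 0.234, H_out = 6.355 kJ/mol
Linear interpolation between T = 325.7 (H_out = 5.863) and T = 326.3 (H_out = 6.355) on hF = 5.985 gives T ≈ 325.8 K, at which ψ = 0.22.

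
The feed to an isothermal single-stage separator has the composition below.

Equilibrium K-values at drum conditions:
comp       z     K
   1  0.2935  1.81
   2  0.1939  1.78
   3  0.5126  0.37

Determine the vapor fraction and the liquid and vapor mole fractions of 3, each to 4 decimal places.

ψ = 0.1313, x_3 = 0.5588, y_3 = 0.2068

Iterate (Newton) starting at ψ = 0.5:
  ψ = 0.5000: g = -0.19343, g' = -0.5922 → ψ = 0.1734
  ψ = 0.1734: g = -0.02085, g' = -0.4960 → ψ = 0.1313
Converged at ψ = 0.1313.
Compositions from xᵢ = zᵢ/(1+ψ(Kᵢ−1)), yᵢ = Kᵢxᵢ:
  1: x = 0.2653, y = 0.4802
  2: x = 0.1759, y = 0.3131
  3: x = 0.5588, y = 0.2068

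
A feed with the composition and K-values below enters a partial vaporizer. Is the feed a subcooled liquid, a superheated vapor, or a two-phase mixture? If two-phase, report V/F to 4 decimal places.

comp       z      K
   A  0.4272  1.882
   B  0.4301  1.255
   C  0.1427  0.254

ΣzᵢKᵢ = 1.3800; Σzᵢ/Kᵢ = 1.1315.
Both exceed 1, so a two-phase solution exists.
Newton–Raphson from ψ = 0.35:
  ψ = 0.3500: g = 0.24453, g' = -0.3631 → ψ = 1.0000
  ψ = 1.0000: g = -0.13151, g' = -1.3425 → ψ = 0.9020
  ψ = 0.9020: g = -0.02646, g' = -0.8639 → ψ = 0.8714
  ψ = 0.8714: g = -0.00143, g' = -0.7735 → ψ = 0.8696
Converged at ψ = 0.8695.

two-phase, V/F = 0.8695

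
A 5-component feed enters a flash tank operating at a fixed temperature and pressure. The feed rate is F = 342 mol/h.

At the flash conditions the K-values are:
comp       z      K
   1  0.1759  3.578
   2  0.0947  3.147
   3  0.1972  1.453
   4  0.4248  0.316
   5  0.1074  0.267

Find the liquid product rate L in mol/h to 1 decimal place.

Newton iteration, ψ⁰ = 0.5:
  ψ = 0.5000: g = -0.19685, g' = -0.9544 → ψ = 0.2937
  ψ = 0.2937: g = -0.00236, g' = -0.9792 → ψ = 0.2913
Converged at ψ = 0.2913.
Then V = ψ·F = 0.2913·342 = 99.6 mol/h and L = F − V = 242.4 mol/h.

L = 242.4 mol/h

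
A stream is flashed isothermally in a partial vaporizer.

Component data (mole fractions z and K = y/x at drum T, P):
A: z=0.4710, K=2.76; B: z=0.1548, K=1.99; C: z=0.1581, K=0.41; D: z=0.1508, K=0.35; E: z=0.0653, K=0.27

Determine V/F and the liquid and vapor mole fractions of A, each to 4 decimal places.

V/F = 0.7293, x_A = 0.2063, y_A = 0.5693

Material balance + equilibrium reduce to Σ zᵢ(Kᵢ−1)/(1+V/F(Kᵢ−1)) = 0.
Check two-phase: ΣzᵢKᵢ = 1.7432 > 1 and Σzᵢ/Kᵢ = 1.3068 > 1, so g(0) = 0.7432 > 0 and g(1) = -0.3068 < 0.
Newton–Raphson from V/F = 0.5:
  V/F = 0.5000: g = 0.19085, g' = -0.8175 → V/F = 0.7334
  V/F = 0.7334: g = -0.00373, g' = -0.8939 → V/F = 0.7293
Converged at V/F = 0.7293.
Compositions from xᵢ = zᵢ/(1+V/F(Kᵢ−1)), yᵢ = Kᵢxᵢ:
  A: x = 0.2063, y = 0.5693
  B: x = 0.0899, y = 0.1789
  C: x = 0.2775, y = 0.1138
  D: x = 0.2867, y = 0.1003
  E: x = 0.1396, y = 0.0377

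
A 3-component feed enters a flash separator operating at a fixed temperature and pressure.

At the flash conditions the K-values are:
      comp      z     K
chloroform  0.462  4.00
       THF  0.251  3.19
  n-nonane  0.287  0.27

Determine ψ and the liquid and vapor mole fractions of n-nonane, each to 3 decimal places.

Let ψ = V/F and solve Σ zᵢ(Kᵢ−1)/(1+ψ(Kᵢ−1)) = 0.
g(0) = ΣzᵢKᵢ − 1 = 1.726 and g(1) = 1 − Σzᵢ/Kᵢ = -0.257, so a root lies in (0, 1).
Newton–Raphson from ψ = 0.66:
  ψ = 0.660: g = 0.2856, g' = -1.239 → ψ = 0.890
  ψ = 0.890: g = -0.0349, g' = -1.696 → ψ = 0.870
  ψ = 0.870: g = -0.0009, g' = -1.610 → ψ = 0.869
Converged at ψ = 0.869.
Compositions from xᵢ = zᵢ/(1+ψ(Kᵢ−1)), yᵢ = Kᵢxᵢ:
  chloroform: x = 0.128, y = 0.512
  THF: x = 0.086, y = 0.276
  n-nonane: x = 0.786, y = 0.212

ψ = 0.869, x_n-nonane = 0.786, y_n-nonane = 0.212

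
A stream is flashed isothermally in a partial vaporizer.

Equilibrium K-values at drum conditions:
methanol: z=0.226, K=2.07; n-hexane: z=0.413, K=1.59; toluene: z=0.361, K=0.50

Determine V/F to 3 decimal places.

Rachford–Rice: g(V/F) = Σ zᵢ(Kᵢ−1)/(1+V/F(Kᵢ−1)) = 0.
Feasibility: ΣzᵢKᵢ = 1.305, Σzᵢ/Kᵢ = 1.091 — both > 1, two phases present.
Newton–Raphson from V/F = 0.5:
  V/F = 0.500: g = 0.1050, g' = -0.356 → V/F = 0.795
  V/F = 0.795: g = -0.0031, g' = -0.391 → V/F = 0.787
Converged at V/F = 0.787.

V/F = 0.787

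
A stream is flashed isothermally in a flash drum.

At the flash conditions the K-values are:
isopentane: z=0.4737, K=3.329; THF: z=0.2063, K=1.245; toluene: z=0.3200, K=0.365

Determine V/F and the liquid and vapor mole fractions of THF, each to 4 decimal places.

V/F = 0.8169, x_THF = 0.1719, y_THF = 0.2140

Rachford–Rice: g(V/F) = Σ zᵢ(Kᵢ−1)/(1+V/F(Kᵢ−1)) = 0.
g(0) = ΣzᵢKᵢ − 1 = 0.9506 and g(1) = 1 − Σzᵢ/Kᵢ = -0.1847, so a root lies in (0, 1).
Newton iteration, V/F⁰ = 0.4:
  V/F = 0.4000: g = 0.34480, g' = -0.9308 → V/F = 0.7704
  V/F = 0.7704: g = 0.03950, g' = -0.8324 → V/F = 0.8179
  V/F = 0.8179: g = -0.00087, g' = -0.8716 → V/F = 0.8169
Converged at V/F = 0.8169.
Compositions from xᵢ = zᵢ/(1+V/F(Kᵢ−1)), yᵢ = Kᵢxᵢ:
  isopentane: x = 0.1632, y = 0.5433
  THF: x = 0.1719, y = 0.2140
  toluene: x = 0.6649, y = 0.2427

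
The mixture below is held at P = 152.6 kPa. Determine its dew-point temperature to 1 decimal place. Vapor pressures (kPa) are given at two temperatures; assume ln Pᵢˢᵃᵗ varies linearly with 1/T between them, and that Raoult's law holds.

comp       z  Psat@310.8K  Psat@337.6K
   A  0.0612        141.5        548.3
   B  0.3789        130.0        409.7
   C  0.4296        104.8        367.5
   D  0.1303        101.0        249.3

T = 317.0 K

Dew-point temperature: Σzᵢ·P/Pᵢˢᵃᵗ(T) = 1. Interpolate ln Pᵢˢᵃᵗ = aᵢ + bᵢ/T.
  T = 310.8 K: ΣzᵢP/Pᵢˢᵃᵗ = 1.3332
  T = 337.6 K: ΣzᵢP/Pᵢˢᵃᵗ = 0.4163
  T = 324.2 K: ΣzᵢP/Pᵢˢᵃᵗ = 0.7258
  T = 317.5 K: ΣzᵢP/Pᵢˢᵃᵗ = 0.9768
  T = 314.1 K: ΣzᵢP/Pᵢˢᵃᵗ = 1.1418
  T = 315.8 K: ΣzᵢP/Pᵢˢᵃᵗ = 1.0556
Interpolating between 315.8 K and 317.5 K gives T ≈ 317.0 K.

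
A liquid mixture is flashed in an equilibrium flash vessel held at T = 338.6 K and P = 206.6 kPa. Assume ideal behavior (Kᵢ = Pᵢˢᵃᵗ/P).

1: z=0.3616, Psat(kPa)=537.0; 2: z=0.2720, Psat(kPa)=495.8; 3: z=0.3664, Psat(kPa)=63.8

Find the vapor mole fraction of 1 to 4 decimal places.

Raoult's law: Kᵢ = Pᵢˢᵃᵗ/P = Pᵢˢᵃᵗ/206.6.
  K_1 = 537.0/206.6 = 2.599226, K_2 = 495.8/206.6 = 2.399806, K_3 = 63.8/206.6 = 0.308809
Rachford–Rice: g(ψ) = Σ zᵢ(Kᵢ−1)/(1+ψ(Kᵢ−1)) = 0.
Feasibility: ΣzᵢKᵢ = 1.7058, Σzᵢ/Kᵢ = 1.4390 — both > 1, two phases present.
Newton iteration, ψ⁰ = 0.5:
  ψ = 0.5000: g = 0.15832, g' = -0.8787 → ψ = 0.6802
  ψ = 0.6802: g = -0.00591, g' = -0.9755 → ψ = 0.6741
Converged at ψ = 0.6741.
Compositions from xᵢ = zᵢ/(1+ψ(Kᵢ−1)), yᵢ = Kᵢxᵢ:
  1: x = 0.1740, y = 0.4523
  2: x = 0.1399, y = 0.3358
  3: x = 0.6860, y = 0.2119

y_1 = 0.4523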